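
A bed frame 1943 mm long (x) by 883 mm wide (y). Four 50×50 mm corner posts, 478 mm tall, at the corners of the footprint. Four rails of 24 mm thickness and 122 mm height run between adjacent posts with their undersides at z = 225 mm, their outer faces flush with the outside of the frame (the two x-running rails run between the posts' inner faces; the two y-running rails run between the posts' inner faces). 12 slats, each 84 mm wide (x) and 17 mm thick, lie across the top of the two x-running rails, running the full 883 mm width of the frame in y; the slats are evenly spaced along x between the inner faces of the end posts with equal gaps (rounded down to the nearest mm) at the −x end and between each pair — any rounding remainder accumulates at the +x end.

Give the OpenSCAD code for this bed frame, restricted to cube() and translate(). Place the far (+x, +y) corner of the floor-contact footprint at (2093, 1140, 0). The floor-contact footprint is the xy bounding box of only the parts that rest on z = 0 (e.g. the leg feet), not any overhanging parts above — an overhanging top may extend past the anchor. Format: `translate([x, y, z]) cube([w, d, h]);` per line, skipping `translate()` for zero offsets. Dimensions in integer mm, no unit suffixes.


translate([150, 257, 0]) cube([50, 50, 478]);
translate([150, 1090, 0]) cube([50, 50, 478]);
translate([2043, 257, 0]) cube([50, 50, 478]);
translate([2043, 1090, 0]) cube([50, 50, 478]);
translate([200, 257, 225]) cube([1843, 24, 122]);
translate([200, 1116, 225]) cube([1843, 24, 122]);
translate([150, 307, 225]) cube([24, 783, 122]);
translate([2069, 307, 225]) cube([24, 783, 122]);
translate([264, 257, 347]) cube([84, 883, 17]);
translate([412, 257, 347]) cube([84, 883, 17]);
translate([560, 257, 347]) cube([84, 883, 17]);
translate([708, 257, 347]) cube([84, 883, 17]);
translate([856, 257, 347]) cube([84, 883, 17]);
translate([1004, 257, 347]) cube([84, 883, 17]);
translate([1152, 257, 347]) cube([84, 883, 17]);
translate([1300, 257, 347]) cube([84, 883, 17]);
translate([1448, 257, 347]) cube([84, 883, 17]);
translate([1596, 257, 347]) cube([84, 883, 17]);
translate([1744, 257, 347]) cube([84, 883, 17]);
translate([1892, 257, 347]) cube([84, 883, 17]);


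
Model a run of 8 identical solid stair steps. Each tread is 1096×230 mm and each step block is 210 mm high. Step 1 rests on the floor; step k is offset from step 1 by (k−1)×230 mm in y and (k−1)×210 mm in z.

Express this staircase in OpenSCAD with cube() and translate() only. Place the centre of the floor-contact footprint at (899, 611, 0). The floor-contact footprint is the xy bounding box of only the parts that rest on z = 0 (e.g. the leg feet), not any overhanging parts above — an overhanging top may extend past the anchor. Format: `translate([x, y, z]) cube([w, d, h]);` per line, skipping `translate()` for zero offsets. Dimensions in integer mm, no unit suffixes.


translate([351, 496, 0]) cube([1096, 230, 210]);
translate([351, 726, 210]) cube([1096, 230, 210]);
translate([351, 956, 420]) cube([1096, 230, 210]);
translate([351, 1186, 630]) cube([1096, 230, 210]);
translate([351, 1416, 840]) cube([1096, 230, 210]);
translate([351, 1646, 1050]) cube([1096, 230, 210]);
translate([351, 1876, 1260]) cube([1096, 230, 210]);
translate([351, 2106, 1470]) cube([1096, 230, 210]);


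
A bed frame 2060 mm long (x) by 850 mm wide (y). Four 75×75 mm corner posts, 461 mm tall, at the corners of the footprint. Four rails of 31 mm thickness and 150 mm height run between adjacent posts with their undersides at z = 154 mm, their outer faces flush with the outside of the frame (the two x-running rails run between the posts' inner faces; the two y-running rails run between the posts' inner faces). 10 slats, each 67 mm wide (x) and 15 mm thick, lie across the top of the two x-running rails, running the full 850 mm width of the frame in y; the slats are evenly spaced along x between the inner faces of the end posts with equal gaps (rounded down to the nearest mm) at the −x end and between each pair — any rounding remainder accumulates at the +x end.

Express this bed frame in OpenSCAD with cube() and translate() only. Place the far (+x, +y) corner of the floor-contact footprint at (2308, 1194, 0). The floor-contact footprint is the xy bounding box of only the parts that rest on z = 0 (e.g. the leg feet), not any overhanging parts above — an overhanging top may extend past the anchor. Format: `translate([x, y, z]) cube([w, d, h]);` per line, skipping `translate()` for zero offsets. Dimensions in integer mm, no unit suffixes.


translate([248, 344, 0]) cube([75, 75, 461]);
translate([248, 1119, 0]) cube([75, 75, 461]);
translate([2233, 344, 0]) cube([75, 75, 461]);
translate([2233, 1119, 0]) cube([75, 75, 461]);
translate([323, 344, 154]) cube([1910, 31, 150]);
translate([323, 1163, 154]) cube([1910, 31, 150]);
translate([248, 419, 154]) cube([31, 700, 150]);
translate([2277, 419, 154]) cube([31, 700, 150]);
translate([435, 344, 304]) cube([67, 850, 15]);
translate([614, 344, 304]) cube([67, 850, 15]);
translate([793, 344, 304]) cube([67, 850, 15]);
translate([972, 344, 304]) cube([67, 850, 15]);
translate([1151, 344, 304]) cube([67, 850, 15]);
translate([1330, 344, 304]) cube([67, 850, 15]);
translate([1509, 344, 304]) cube([67, 850, 15]);
translate([1688, 344, 304]) cube([67, 850, 15]);
translate([1867, 344, 304]) cube([67, 850, 15]);
translate([2046, 344, 304]) cube([67, 850, 15]);


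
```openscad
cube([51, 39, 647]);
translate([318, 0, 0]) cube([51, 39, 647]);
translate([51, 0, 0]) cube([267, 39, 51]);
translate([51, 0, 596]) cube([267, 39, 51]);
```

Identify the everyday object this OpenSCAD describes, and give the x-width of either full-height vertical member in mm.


A picture frame. The border width is 51 mm.

Four thin pieces enclosing a rectangular opening — a picture frame. The two full-height stiles are 647 mm tall; the top rail sits at z = 596 and is 51 mm tall, so the border above the opening is 647 − 596 = 51 mm, matching the stile x-width.


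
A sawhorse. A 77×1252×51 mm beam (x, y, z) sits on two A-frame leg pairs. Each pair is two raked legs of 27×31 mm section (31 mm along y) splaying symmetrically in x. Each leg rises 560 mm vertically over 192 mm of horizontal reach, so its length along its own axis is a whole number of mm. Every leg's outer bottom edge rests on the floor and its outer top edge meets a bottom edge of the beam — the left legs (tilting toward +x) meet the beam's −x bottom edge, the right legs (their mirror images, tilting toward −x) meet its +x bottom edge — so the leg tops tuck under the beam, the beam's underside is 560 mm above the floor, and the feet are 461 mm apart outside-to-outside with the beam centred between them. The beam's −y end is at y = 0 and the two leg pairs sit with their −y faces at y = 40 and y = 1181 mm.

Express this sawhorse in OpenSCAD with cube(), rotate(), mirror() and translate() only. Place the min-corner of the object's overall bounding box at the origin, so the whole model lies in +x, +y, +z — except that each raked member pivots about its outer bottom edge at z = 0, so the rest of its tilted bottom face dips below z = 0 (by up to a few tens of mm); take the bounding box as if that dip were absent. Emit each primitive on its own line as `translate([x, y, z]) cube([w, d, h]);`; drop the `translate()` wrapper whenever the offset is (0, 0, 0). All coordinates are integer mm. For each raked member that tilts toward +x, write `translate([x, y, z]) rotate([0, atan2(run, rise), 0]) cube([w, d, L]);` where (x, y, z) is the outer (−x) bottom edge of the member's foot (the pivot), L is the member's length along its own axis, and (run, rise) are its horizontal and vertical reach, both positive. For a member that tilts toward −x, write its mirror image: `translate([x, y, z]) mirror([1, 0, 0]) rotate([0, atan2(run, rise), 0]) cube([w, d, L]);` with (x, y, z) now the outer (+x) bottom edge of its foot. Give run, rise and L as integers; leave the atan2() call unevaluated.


translate([192, 0, 560]) cube([77, 1252, 51]);
translate([0, 40, 0]) rotate([0, atan2(192, 560), 0]) cube([27, 31, 592]);
translate([461, 40, 0]) mirror([1, 0, 0]) rotate([0, atan2(192, 560), 0]) cube([27, 31, 592]);
translate([0, 1181, 0]) rotate([0, atan2(192, 560), 0]) cube([27, 31, 592]);
translate([461, 1181, 0]) mirror([1, 0, 0]) rotate([0, atan2(192, 560), 0]) cube([27, 31, 592]);


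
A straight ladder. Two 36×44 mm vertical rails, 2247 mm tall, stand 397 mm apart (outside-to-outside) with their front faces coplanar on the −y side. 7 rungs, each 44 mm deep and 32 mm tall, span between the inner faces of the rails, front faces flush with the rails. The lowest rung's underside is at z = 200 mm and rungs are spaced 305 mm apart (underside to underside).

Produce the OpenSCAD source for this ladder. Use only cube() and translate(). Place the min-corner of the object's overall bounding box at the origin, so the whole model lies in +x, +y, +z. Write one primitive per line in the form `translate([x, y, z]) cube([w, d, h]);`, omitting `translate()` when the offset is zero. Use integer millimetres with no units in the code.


cube([36, 44, 2247]);
translate([361, 0, 0]) cube([36, 44, 2247]);
translate([36, 0, 200]) cube([325, 44, 32]);
translate([36, 0, 505]) cube([325, 44, 32]);
translate([36, 0, 810]) cube([325, 44, 32]);
translate([36, 0, 1115]) cube([325, 44, 32]);
translate([36, 0, 1420]) cube([325, 44, 32]);
translate([36, 0, 1725]) cube([325, 44, 32]);
translate([36, 0, 2030]) cube([325, 44, 32]);


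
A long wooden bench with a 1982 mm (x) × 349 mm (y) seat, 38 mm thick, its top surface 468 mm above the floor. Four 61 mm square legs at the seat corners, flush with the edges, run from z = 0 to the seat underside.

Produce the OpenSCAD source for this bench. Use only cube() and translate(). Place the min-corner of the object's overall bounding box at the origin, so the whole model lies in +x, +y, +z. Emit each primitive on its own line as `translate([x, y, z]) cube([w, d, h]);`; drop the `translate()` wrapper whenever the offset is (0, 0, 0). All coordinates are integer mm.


// leg_h = 468 − 38 = 430
translate([0, 0, 430]) cube([1982, 349, 38]);
cube([61, 61, 430]);
translate([0, 288, 0]) cube([61, 61, 430]);
translate([1921, 0, 0]) cube([61, 61, 430]);
translate([1921, 288, 0]) cube([61, 61, 430]);


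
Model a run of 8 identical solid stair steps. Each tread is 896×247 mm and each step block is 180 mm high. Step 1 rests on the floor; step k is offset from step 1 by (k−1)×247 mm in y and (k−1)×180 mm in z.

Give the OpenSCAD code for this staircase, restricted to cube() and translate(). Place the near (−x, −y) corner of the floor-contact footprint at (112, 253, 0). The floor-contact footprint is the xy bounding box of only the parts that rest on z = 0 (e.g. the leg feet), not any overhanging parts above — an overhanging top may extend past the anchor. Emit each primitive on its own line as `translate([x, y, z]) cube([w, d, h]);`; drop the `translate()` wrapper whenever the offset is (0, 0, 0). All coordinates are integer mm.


translate([112, 253, 0]) cube([896, 247, 180]);
translate([112, 500, 180]) cube([896, 247, 180]);
translate([112, 747, 360]) cube([896, 247, 180]);
translate([112, 994, 540]) cube([896, 247, 180]);
translate([112, 1241, 720]) cube([896, 247, 180]);
translate([112, 1488, 900]) cube([896, 247, 180]);
translate([112, 1735, 1080]) cube([896, 247, 180]);
translate([112, 1982, 1260]) cube([896, 247, 180]);


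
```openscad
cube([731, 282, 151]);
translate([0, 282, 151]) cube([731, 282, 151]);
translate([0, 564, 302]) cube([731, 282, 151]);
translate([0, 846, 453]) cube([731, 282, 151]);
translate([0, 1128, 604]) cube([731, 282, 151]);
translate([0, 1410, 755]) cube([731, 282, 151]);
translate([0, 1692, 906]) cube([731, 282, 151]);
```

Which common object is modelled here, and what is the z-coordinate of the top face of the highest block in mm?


A staircase. The total rise is 1057 mm.

7 identical blocks, each offset up and back from the previous — a staircase. Each step is 151 mm tall and there are 7 of them, so the total rise is 7 × 151 = 1057 mm.


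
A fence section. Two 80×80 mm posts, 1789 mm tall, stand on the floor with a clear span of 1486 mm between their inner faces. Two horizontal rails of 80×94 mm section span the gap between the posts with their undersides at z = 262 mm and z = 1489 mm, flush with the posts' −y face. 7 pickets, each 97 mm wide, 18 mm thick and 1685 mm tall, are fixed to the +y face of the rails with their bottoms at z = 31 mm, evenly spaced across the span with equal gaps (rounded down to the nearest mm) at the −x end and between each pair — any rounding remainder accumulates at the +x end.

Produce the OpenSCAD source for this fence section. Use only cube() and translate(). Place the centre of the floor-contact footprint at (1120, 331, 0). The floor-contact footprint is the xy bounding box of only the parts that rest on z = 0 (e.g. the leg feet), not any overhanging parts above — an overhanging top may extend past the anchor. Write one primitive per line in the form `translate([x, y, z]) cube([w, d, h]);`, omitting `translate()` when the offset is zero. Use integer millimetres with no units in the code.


translate([297, 291, 0]) cube([80, 80, 1789]);
translate([1863, 291, 0]) cube([80, 80, 1789]);
translate([377, 291, 262]) cube([1486, 80, 94]);
translate([377, 291, 1489]) cube([1486, 80, 94]);
translate([477, 371, 31]) cube([97, 18, 1685]);
translate([674, 371, 31]) cube([97, 18, 1685]);
translate([871, 371, 31]) cube([97, 18, 1685]);
translate([1068, 371, 31]) cube([97, 18, 1685]);
translate([1265, 371, 31]) cube([97, 18, 1685]);
translate([1462, 371, 31]) cube([97, 18, 1685]);
translate([1659, 371, 31]) cube([97, 18, 1685]);


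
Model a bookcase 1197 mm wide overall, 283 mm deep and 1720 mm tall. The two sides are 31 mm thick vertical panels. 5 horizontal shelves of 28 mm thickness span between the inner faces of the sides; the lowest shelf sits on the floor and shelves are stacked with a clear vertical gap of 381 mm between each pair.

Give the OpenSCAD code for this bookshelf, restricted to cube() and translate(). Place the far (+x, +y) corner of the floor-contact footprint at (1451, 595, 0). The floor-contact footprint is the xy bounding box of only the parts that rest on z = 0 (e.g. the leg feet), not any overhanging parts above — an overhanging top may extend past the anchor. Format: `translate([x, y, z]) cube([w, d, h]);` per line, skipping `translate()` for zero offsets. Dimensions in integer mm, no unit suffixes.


translate([254, 312, 0]) cube([31, 283, 1720]);
translate([1420, 312, 0]) cube([31, 283, 1720]);
translate([285, 312, 0]) cube([1135, 283, 28]);
translate([285, 312, 409]) cube([1135, 283, 28]);
translate([285, 312, 818]) cube([1135, 283, 28]);
translate([285, 312, 1227]) cube([1135, 283, 28]);
translate([285, 312, 1636]) cube([1135, 283, 28]);


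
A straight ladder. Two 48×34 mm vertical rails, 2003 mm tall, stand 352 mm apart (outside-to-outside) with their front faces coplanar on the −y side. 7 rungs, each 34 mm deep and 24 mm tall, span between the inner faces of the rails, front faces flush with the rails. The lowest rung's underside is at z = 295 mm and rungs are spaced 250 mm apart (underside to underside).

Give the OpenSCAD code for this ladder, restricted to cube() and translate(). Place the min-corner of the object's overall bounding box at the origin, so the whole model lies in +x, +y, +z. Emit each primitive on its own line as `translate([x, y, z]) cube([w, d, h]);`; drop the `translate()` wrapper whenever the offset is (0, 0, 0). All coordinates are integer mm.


cube([48, 34, 2003]);
translate([304, 0, 0]) cube([48, 34, 2003]);
translate([48, 0, 295]) cube([256, 34, 24]);
translate([48, 0, 545]) cube([256, 34, 24]);
translate([48, 0, 795]) cube([256, 34, 24]);
translate([48, 0, 1045]) cube([256, 34, 24]);
translate([48, 0, 1295]) cube([256, 34, 24]);
translate([48, 0, 1545]) cube([256, 34, 24]);
translate([48, 0, 1795]) cube([256, 34, 24]);


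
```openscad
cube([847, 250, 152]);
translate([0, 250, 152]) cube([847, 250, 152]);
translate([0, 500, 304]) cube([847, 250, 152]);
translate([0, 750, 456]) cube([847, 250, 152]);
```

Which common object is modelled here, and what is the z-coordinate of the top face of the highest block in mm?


A staircase. The total rise is 608 mm.

4 identical blocks, each offset up and back from the previous — a staircase. Each step is 152 mm tall and there are 4 of them, so the total rise is 4 × 152 = 608 mm.


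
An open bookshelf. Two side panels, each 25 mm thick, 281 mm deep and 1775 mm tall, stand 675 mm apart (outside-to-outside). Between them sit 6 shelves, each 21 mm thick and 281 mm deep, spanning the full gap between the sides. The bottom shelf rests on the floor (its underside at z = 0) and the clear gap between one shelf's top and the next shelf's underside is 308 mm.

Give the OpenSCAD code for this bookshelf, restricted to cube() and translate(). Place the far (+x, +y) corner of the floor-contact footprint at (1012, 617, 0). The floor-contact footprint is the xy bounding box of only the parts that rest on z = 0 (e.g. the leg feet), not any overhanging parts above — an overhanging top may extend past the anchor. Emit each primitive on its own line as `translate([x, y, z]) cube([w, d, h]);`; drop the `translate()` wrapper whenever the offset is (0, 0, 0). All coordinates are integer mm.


translate([337, 336, 0]) cube([25, 281, 1775]);
translate([987, 336, 0]) cube([25, 281, 1775]);
translate([362, 336, 0]) cube([625, 281, 21]);
translate([362, 336, 329]) cube([625, 281, 21]);
translate([362, 336, 658]) cube([625, 281, 21]);
translate([362, 336, 987]) cube([625, 281, 21]);
translate([362, 336, 1316]) cube([625, 281, 21]);
translate([362, 336, 1645]) cube([625, 281, 21]);


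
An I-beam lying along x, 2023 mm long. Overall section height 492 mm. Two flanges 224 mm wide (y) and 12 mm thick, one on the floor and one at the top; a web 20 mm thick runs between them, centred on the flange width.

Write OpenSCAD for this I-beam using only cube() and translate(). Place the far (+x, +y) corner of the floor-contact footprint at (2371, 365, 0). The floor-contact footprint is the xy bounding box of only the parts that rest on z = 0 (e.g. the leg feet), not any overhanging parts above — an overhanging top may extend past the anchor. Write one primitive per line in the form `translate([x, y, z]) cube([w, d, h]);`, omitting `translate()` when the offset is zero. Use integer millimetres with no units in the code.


translate([348, 141, 0]) cube([2023, 224, 12]);
translate([348, 243, 12]) cube([2023, 20, 468]);
translate([348, 141, 480]) cube([2023, 224, 12]);


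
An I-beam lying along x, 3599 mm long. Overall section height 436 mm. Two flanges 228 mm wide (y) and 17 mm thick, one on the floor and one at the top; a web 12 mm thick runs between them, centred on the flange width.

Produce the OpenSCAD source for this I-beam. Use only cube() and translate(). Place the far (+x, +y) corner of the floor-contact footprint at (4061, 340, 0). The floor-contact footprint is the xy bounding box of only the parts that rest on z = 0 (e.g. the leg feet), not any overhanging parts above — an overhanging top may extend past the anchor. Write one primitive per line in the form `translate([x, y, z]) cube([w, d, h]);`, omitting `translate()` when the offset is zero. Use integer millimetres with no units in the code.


translate([462, 112, 0]) cube([3599, 228, 17]);
translate([462, 220, 17]) cube([3599, 12, 402]);
translate([462, 112, 419]) cube([3599, 228, 17]);


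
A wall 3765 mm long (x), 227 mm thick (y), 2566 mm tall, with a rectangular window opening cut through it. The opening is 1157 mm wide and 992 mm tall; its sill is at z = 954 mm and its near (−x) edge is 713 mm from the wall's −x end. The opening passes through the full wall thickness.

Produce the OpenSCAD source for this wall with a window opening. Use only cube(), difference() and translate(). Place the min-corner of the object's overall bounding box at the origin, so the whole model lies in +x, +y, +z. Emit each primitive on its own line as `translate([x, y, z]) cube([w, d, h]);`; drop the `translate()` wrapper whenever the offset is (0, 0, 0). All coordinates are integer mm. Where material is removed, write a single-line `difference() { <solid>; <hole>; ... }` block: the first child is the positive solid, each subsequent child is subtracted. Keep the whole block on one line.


difference() { cube([3765, 227, 2566]); translate([713, 0, 954]) cube([1157, 227, 992]); }


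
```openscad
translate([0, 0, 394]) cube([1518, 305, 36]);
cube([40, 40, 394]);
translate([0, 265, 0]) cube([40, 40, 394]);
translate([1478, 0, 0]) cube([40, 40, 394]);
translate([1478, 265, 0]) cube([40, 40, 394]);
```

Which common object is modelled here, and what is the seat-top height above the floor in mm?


A bench. The seat-top height is 430 mm.

A long slab on four corner posts — a bench. The slab sits at z = 394 with thickness 36, so the top is 394 + 36 = 430 mm.


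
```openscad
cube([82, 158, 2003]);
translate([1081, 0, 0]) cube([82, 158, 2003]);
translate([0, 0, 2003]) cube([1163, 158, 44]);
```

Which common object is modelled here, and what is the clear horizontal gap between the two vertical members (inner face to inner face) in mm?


A door frame. The clear opening width is 999 mm.

Two 2003 mm tall posts with a header on top — a door frame. The left jamb is 82 mm wide at x = 0; the right jamb starts at x = 1081. The clear opening is 1081 − 82 = 999 mm.


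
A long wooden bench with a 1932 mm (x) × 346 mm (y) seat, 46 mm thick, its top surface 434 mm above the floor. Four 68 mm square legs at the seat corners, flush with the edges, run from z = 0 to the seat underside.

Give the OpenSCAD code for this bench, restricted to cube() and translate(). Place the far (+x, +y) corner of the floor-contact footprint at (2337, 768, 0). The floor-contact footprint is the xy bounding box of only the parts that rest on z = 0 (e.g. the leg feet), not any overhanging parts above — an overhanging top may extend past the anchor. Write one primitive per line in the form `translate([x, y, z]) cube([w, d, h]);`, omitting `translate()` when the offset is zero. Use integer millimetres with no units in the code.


translate([405, 422, 388]) cube([1932, 346, 46]);
translate([405, 422, 0]) cube([68, 68, 388]);
translate([405, 700, 0]) cube([68, 68, 388]);
translate([2269, 422, 0]) cube([68, 68, 388]);
translate([2269, 700, 0]) cube([68, 68, 388]);


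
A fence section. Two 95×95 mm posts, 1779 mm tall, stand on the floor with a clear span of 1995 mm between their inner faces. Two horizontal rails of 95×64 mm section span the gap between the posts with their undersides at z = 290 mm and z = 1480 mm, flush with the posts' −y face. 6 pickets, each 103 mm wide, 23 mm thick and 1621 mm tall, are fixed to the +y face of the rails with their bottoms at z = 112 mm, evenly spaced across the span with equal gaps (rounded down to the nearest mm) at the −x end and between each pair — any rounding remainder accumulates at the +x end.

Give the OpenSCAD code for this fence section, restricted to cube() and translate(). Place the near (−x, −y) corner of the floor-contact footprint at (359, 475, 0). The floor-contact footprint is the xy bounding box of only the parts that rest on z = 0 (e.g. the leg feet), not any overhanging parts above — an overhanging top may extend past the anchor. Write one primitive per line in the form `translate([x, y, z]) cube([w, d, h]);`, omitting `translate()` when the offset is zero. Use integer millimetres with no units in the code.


translate([359, 475, 0]) cube([95, 95, 1779]);
translate([2449, 475, 0]) cube([95, 95, 1779]);
translate([454, 475, 290]) cube([1995, 95, 64]);
translate([454, 475, 1480]) cube([1995, 95, 64]);
translate([650, 570, 112]) cube([103, 23, 1621]);
translate([949, 570, 112]) cube([103, 23, 1621]);
translate([1248, 570, 112]) cube([103, 23, 1621]);
translate([1547, 570, 112]) cube([103, 23, 1621]);
translate([1846, 570, 112]) cube([103, 23, 1621]);
translate([2145, 570, 112]) cube([103, 23, 1621]);


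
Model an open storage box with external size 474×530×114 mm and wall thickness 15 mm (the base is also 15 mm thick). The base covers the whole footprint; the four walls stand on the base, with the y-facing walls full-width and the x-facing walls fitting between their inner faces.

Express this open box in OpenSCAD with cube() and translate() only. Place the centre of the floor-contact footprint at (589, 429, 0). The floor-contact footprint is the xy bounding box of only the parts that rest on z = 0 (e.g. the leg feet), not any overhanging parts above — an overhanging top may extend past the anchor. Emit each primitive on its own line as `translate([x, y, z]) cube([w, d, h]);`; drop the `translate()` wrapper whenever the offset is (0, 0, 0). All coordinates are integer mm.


translate([352, 164, 0]) cube([474, 530, 15]);
translate([352, 164, 15]) cube([474, 15, 99]);
translate([352, 679, 15]) cube([474, 15, 99]);
translate([352, 179, 15]) cube([15, 500, 99]);
translate([811, 179, 15]) cube([15, 500, 99]);


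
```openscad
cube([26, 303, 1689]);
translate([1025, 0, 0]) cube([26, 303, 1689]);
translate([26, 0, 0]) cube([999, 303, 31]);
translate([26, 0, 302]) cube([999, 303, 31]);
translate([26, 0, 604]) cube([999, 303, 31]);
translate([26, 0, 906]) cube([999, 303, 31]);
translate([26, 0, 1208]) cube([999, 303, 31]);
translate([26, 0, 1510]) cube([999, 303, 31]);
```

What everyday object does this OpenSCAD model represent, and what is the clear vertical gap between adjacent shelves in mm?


A bookshelf. The clear shelf gap is 271 mm.

Two tall side panels with 6 horizontal boards between them — a bookshelf. The first two shelf undersides are at z = 0 and z = 302; with shelf thickness 31, the clear gap is 302 − 0 − 31 = 271 mm.


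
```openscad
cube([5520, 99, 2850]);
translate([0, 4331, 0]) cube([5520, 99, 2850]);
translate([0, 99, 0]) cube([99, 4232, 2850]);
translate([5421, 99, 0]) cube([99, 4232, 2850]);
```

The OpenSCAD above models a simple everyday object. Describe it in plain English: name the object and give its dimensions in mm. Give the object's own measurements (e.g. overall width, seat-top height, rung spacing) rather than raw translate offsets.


The wall frame of a small rectangular building: four walls, each 2850 mm tall and 99 mm thick, enclosing a footprint 5520 mm (x) by 4430 mm (y) outside-to-outside, with no floor or roof. The front and back walls (the −y and +y sides) span the full width; the two side walls fit between them.


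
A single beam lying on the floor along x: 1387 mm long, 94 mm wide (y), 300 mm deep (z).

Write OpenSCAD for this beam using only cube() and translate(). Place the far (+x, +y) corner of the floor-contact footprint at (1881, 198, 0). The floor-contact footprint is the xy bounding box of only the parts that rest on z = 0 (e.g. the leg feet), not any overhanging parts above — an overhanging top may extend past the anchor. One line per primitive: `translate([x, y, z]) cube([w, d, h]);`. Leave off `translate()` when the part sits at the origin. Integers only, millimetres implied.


translate([494, 104, 0]) cube([1387, 94, 300]);


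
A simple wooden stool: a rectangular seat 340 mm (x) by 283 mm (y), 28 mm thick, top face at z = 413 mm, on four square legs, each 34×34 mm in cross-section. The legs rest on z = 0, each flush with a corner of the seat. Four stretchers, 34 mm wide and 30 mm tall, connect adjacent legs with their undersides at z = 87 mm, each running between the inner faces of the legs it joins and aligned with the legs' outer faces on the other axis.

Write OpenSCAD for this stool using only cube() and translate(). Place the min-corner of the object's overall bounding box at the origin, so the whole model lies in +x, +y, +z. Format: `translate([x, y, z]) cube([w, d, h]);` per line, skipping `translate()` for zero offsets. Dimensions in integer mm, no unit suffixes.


translate([0, 0, 385]) cube([340, 283, 28]);
cube([34, 34, 385]);
translate([306, 0, 0]) cube([34, 34, 385]);
translate([0, 249, 0]) cube([34, 34, 385]);
translate([306, 249, 0]) cube([34, 34, 385]);
translate([34, 0, 87]) cube([272, 34, 30]);
translate([34, 249, 87]) cube([272, 34, 30]);
translate([0, 34, 87]) cube([34, 215, 30]);
translate([306, 34, 87]) cube([34, 215, 30]);


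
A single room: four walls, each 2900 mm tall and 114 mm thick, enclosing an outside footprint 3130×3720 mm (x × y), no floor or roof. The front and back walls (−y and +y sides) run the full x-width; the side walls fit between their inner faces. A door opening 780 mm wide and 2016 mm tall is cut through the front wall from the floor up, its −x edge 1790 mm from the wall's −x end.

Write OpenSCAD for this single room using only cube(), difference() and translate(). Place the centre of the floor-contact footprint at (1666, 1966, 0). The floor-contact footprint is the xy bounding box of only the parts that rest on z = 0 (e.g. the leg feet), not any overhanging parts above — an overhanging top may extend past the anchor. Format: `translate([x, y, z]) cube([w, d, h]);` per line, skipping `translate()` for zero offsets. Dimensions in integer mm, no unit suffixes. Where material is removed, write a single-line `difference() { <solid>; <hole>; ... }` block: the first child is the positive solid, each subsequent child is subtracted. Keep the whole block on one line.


difference() { translate([101, 106, 0]) cube([3130, 114, 2900]); translate([1891, 106, 0]) cube([780, 114, 2016]); }
translate([101, 3712, 0]) cube([3130, 114, 2900]);
translate([101, 220, 0]) cube([114, 3492, 2900]);
translate([3117, 220, 0]) cube([114, 3492, 2900]);


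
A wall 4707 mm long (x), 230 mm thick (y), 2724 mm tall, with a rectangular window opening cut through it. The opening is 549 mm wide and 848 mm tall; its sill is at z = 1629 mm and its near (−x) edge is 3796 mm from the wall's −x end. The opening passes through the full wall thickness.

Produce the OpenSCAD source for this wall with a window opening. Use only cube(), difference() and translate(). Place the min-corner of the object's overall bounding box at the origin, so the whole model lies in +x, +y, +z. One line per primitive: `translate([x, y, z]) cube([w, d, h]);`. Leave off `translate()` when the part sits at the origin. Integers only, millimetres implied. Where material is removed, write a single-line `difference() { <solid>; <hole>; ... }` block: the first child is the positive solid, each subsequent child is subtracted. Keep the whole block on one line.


difference() { cube([4707, 230, 2724]); translate([3796, 0, 1629]) cube([549, 230, 848]); }


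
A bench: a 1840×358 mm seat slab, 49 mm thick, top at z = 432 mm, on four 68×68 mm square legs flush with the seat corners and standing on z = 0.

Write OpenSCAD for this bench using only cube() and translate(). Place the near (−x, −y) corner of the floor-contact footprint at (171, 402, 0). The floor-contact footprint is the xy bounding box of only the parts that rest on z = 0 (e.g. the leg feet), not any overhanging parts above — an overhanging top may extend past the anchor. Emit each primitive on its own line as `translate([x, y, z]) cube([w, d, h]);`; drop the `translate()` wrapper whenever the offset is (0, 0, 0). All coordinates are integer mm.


translate([171, 402, 383]) cube([1840, 358, 49]);
translate([171, 402, 0]) cube([68, 68, 383]);
translate([171, 692, 0]) cube([68, 68, 383]);
translate([1943, 402, 0]) cube([68, 68, 383]);
translate([1943, 692, 0]) cube([68, 68, 383]);


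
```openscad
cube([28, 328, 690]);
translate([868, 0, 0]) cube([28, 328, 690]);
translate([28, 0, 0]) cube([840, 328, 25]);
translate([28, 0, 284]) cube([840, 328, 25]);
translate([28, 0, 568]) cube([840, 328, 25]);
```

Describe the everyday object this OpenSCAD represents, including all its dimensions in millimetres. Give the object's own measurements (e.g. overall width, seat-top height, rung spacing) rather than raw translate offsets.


An open bookshelf. Two side panels, each 28 mm thick, 328 mm deep and 690 mm tall, stand 896 mm apart (outside-to-outside). Between them sit 3 shelves, each 25 mm thick and 328 mm deep, spanning the full gap between the sides. The bottom shelf rests on the floor (its underside at z = 0) and the clear gap between one shelf's top and the next shelf's underside is 259 mm.


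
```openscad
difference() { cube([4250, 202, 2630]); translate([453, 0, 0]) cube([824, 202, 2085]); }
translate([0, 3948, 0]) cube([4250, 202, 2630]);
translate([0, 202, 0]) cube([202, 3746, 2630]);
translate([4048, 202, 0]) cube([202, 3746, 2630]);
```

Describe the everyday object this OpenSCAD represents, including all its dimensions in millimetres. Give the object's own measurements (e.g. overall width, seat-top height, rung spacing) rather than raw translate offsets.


A single room: four walls, each 2630 mm tall and 202 mm thick, enclosing an outside footprint 4250×4150 mm (x × y), no floor or roof. The front and back walls (−y and +y sides) run the full x-width; the side walls fit between their inner faces. A door opening 824 mm wide and 2085 mm tall is cut through the front wall from the floor up, its −x edge 453 mm from the wall's −x end.


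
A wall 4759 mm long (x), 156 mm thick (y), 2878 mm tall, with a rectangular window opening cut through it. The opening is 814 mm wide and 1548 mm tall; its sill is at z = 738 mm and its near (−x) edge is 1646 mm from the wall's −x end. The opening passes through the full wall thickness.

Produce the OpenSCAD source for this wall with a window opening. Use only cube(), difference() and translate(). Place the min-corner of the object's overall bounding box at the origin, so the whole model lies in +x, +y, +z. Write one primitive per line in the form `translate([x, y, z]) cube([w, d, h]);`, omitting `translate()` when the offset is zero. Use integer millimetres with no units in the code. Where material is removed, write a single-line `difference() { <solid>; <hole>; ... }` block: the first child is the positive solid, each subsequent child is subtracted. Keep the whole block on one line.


difference() { cube([4759, 156, 2878]); translate([1646, 0, 738]) cube([814, 156, 1548]); }


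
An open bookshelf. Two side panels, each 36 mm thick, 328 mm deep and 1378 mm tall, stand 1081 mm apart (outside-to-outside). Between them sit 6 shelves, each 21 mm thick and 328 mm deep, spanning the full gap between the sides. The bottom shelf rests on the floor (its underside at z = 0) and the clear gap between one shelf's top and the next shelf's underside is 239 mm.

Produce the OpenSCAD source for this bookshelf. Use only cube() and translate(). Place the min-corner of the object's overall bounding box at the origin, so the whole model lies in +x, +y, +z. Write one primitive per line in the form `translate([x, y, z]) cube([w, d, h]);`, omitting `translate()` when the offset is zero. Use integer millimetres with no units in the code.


cube([36, 328, 1378]);
translate([1045, 0, 0]) cube([36, 328, 1378]);
translate([36, 0, 0]) cube([1009, 328, 21]);
translate([36, 0, 260]) cube([1009, 328, 21]);
translate([36, 0, 520]) cube([1009, 328, 21]);
translate([36, 0, 780]) cube([1009, 328, 21]);
translate([36, 0, 1040]) cube([1009, 328, 21]);
translate([36, 0, 1300]) cube([1009, 328, 21]);


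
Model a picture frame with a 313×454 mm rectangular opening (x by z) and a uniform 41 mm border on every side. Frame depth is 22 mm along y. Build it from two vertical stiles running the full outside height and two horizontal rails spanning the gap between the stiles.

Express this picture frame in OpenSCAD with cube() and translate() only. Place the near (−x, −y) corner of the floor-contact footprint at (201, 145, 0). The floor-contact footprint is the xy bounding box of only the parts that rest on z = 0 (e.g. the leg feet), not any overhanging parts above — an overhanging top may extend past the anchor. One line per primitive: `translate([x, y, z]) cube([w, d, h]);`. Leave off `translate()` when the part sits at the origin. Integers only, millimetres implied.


translate([201, 145, 0]) cube([41, 22, 536]);
translate([555, 145, 0]) cube([41, 22, 536]);
translate([242, 145, 0]) cube([313, 22, 41]);
translate([242, 145, 495]) cube([313, 22, 41]);


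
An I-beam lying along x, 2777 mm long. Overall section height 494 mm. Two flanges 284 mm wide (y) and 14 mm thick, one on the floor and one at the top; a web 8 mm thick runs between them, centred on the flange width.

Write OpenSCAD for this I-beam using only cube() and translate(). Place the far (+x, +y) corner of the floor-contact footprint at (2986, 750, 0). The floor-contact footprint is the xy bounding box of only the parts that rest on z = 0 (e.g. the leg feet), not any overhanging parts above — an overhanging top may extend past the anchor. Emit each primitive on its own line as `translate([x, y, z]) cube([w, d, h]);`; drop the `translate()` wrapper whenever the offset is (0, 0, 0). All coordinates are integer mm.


translate([209, 466, 0]) cube([2777, 284, 14]);
translate([209, 604, 14]) cube([2777, 8, 466]);
translate([209, 466, 480]) cube([2777, 284, 14]);


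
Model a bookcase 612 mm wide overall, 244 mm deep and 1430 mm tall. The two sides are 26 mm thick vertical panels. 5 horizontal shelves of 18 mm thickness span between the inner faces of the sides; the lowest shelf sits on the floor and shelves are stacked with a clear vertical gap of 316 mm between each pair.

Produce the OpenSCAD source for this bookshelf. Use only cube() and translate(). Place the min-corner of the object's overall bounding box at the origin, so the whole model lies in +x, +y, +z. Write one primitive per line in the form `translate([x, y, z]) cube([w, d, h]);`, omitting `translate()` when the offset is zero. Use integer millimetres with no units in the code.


cube([26, 244, 1430]);
translate([586, 0, 0]) cube([26, 244, 1430]);
translate([26, 0, 0]) cube([560, 244, 18]);
translate([26, 0, 334]) cube([560, 244, 18]);
translate([26, 0, 668]) cube([560, 244, 18]);
translate([26, 0, 1002]) cube([560, 244, 18]);
translate([26, 0, 1336]) cube([560, 244, 18]);


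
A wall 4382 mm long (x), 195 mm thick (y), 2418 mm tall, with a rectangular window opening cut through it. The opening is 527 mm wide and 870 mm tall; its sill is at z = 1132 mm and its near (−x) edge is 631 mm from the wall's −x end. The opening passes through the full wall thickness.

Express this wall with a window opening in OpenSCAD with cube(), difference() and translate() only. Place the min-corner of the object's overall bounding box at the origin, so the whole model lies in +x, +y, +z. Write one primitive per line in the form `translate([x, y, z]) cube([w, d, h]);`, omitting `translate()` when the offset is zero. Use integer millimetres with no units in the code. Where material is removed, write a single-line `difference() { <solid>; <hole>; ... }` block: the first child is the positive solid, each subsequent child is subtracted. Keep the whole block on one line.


difference() { cube([4382, 195, 2418]); translate([631, 0, 1132]) cube([527, 195, 870]); }


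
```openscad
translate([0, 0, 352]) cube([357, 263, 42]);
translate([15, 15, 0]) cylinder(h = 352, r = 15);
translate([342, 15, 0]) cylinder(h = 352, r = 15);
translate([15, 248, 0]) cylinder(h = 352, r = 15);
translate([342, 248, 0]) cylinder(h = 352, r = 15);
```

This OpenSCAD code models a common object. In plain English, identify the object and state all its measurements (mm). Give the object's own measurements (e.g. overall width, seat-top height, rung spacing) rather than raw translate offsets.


A simple wooden stool: a rectangular seat 357 mm (x) by 263 mm (y), 42 mm thick, top face at z = 394 mm, on four round legs, each 30 mm in diameter. The legs rest on z = 0, each leg's axis is inset half a diameter from the nearest pair of seat edges (so the leg's bounding box is flush with the corner).


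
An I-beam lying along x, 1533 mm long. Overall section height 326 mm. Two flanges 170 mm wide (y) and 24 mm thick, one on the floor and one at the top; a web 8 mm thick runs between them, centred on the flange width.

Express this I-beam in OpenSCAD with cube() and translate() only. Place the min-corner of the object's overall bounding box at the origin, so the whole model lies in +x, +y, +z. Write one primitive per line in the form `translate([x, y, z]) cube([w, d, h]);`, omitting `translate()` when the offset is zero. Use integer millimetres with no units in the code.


cube([1533, 170, 24]);
translate([0, 81, 24]) cube([1533, 8, 278]);
translate([0, 0, 302]) cube([1533, 170, 24]);
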